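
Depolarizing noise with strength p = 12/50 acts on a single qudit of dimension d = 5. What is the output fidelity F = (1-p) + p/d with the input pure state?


F = (1-p) + p/d
= (1 - 0.2400) + 0.2400/5
= 0.7600 + 0.0480
= 0.8080

0.8080


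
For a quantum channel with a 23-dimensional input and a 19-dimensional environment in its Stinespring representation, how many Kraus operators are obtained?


Tracing out the environment in an orthonormal basis {|i>_E} gives Kraus operators K_i = <i|_E U |0>_E.
Number of Kraus operators = dim(H_env) = d_env
= 19

19


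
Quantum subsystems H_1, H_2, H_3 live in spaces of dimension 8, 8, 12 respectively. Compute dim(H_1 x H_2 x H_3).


dim(H_1 x H_2 x H_3) = 8 * 8 * 12
= 64 * 12
= 768

768


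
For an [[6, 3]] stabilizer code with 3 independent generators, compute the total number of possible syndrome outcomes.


Each stabilizer generator gives a binary (+1 or -1) measurement outcome.
With 3 independent generators:
Total syndromes = 2^3
= 8

8


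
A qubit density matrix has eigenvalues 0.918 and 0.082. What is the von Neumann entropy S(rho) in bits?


S = -p*log2(p) - (1-p)*log2(1-p)
p = 0.9180, 1-p = 0.0820
= -0.9180 * log2(0.9180) - 0.0820 * log2(0.0820)
= -(-0.1133) - (-0.2959)
= 0.4092

0.4092


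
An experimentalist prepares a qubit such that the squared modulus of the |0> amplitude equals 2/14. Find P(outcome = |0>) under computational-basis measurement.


|alpha|^2 = 2/14 = 0.1429
|beta|^2 = 1 - 2/14 = 12/14 = 0.8571
P(|0>) = |alpha|^2 = 0.1429

0.1429


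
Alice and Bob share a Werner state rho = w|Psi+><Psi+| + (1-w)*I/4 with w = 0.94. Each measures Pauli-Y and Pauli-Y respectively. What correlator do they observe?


|Psi+> = (|01> + |10>)/sqrt(2)
For the pure Bell state, <Y_A Y_B> = +1 (Bell-state Pauli correlator).
The maximally-mixed part I/4 has tr(I/4 * P tensor P) = 0 for any traceless Pauli P.
So <Y_A Y_B>_rho = w * (+1) + (1 - w) * 0
= 0.94 * (+1)
= 0.9400

0.9400


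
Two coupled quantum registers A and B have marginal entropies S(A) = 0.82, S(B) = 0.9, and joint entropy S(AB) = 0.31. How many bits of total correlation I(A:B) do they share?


I(A:B) = S(A) + S(B) - S(AB)
= 0.82 + 0.9 - 0.31
= 1.4100

1.4100


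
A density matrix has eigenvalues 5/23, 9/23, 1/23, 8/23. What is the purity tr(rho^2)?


tr(rho^2) = sum of eigenvalues squared
= (5/23)^2 + (9/23)^2 + (1/23)^2 + (8/23)^2
= (25 + 81 + 1 + 64) / 529
= 171/529
= 0.3233

0.3233


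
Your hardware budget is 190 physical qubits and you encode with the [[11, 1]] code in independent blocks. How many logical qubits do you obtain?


Each code block uses 11 physical qubits for 1 logical qubit(s).
Number of complete blocks = floor(190 / 11) = 17
Logical qubits = 17 * 1
= 17

17


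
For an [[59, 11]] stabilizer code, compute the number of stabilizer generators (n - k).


For an [[n,k]] stabilizer code:
Number of stabilizer generators = n - k
= 59 - 11
= 48

48


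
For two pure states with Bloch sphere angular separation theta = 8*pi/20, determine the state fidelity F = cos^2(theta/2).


For states separated by angle theta on Bloch sphere:
F = cos^2(theta/2)
theta = 8*pi/20 = 1.2566
theta/2 = 0.6283
cos(theta/2) = 0.8090
F = 0.6545

0.6545


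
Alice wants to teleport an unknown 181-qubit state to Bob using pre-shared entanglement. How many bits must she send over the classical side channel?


Quantum teleportation requires 2 classical bits per qubit teleported.
181 qubit(s) -> 2 * 181 = 362 classical bits

362


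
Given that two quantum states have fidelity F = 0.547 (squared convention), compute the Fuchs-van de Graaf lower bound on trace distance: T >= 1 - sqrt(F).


Fuchs-van de Graaf (squared-fidelity convention): 1 - sqrt(F) <= T <= sqrt(1 - F).
Lower bound: T >= 1 - sqrt(F)
sqrt(F) = sqrt(0.547) = 0.7396
T >= 1 - 0.7396
T >= 0.2604

0.2604


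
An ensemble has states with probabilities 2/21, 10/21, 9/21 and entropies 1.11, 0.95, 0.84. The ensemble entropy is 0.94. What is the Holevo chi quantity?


chi = S(rho) - sum_i p_i * S(rho_i)
Weighted entropy = 2/21 * 1.11 + 10/21 * 0.95 + 9/21 * 0.84
= 0.9181
chi = 0.94 - 0.9181
= 0.0219

0.0219


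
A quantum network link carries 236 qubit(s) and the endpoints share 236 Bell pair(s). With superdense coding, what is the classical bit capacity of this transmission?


Superdense coding allows 2 classical bits per shared entangled pair.
236 pair(s) -> 2 * 236 = 472 classical bits

472


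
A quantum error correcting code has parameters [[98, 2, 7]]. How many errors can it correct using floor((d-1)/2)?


Code parameters: [[98, 2, 7]], distance d = 7.
Number of correctable errors = floor((d-1)/2)
= floor((7 - 1)/2)
= floor(6/2)
= 3

3


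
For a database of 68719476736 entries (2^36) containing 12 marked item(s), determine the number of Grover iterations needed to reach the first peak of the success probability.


After j Grover iterations the success probability is P(j) = sin^2((2j+1)*theta), where sin(theta) = sqrt(k/N).
N = 2^36 = 68719476736, k = 12
sin(theta) = sqrt(k/N) = 1.321449896e-05
theta = arcsin(sqrt(k/N)) = 1.321449896e-05 rad
P(j) reaches its first maximum when (2j+1)*theta is as close as possible to pi/2, i.e. j = round(pi/(4*theta) - 1/2).
pi/(4*theta) - 1/2 = 59434.0776
(For comparison, the common estimate pi/4 * sqrt(N/k) = 59434.5776; the exact maximiser is used here.)
Optimal iterations = 59434

59434


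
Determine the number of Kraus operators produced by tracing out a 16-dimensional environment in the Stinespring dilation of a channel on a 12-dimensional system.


Tracing out the environment in an orthonormal basis {|i>_E} gives Kraus operators K_i = <i|_E U |0>_E.
Number of Kraus operators = dim(H_env) = d_env
= 16

16


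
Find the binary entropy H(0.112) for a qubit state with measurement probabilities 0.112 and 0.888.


S = -p*log2(p) - (1-p)*log2(1-p)
p = 0.1120, 1-p = 0.8880
= -0.1120 * log2(0.1120) - 0.8880 * log2(0.8880)
= -(-0.3537) - (-0.1522)
= 0.5059

0.5059


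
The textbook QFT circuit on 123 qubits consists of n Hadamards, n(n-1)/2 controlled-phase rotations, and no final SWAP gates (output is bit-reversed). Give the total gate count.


Hadamard gates: 123
Controlled rotations: n*(n-1)/2 = 123*122/2 = 7503
SWAP gates: 0 (omitted)
Total = 123 + 7503
= 7626

7626


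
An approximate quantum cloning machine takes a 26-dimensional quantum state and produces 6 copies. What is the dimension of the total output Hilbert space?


Output space = H^(tensor 6) where dim(H) = 26
dim = 26^6
= 676 (after 2 factors)
= 17576 (after 3 factors)
= 456976 (after 4 factors)
= 11881376 (after 5 factors)
= 308915776 (after 6 factors)
= 308915776

308915776


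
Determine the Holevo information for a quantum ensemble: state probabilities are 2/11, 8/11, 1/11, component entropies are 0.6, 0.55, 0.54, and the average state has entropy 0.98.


chi = S(rho) - sum_i p_i * S(rho_i)
Weighted entropy = 2/11 * 0.6 + 8/11 * 0.55 + 1/11 * 0.54
= 0.5582
chi = 0.98 - 0.5582
= 0.4218

0.4218


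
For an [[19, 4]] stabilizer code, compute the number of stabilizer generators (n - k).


For an [[n,k]] stabilizer code:
Number of stabilizer generators = n - k
= 19 - 4
= 15

15


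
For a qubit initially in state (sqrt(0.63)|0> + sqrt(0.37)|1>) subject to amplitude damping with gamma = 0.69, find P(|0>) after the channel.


For amplitude damping with parameter gamma on state sqrt(a)|0> + sqrt(b)|1>:
alpha^2 = 0.63, beta^2 = 0.37
P(|0>) = alpha^2 + gamma * beta^2
= 0.63 + 0.69 * 0.37
= 0.63 + 0.2553
= 0.8853

0.8853


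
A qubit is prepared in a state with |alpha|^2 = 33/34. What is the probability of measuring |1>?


|alpha|^2 = 33/34 = 0.9706
|beta|^2 = 1 - 33/34 = 1/34 = 0.0294
P(|1>) = |beta|^2 = 0.0294

0.0294


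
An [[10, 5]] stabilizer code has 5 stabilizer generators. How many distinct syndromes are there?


Each stabilizer generator gives a binary (+1 or -1) measurement outcome.
With 5 independent generators:
Total syndromes = 2^5
= 32

32


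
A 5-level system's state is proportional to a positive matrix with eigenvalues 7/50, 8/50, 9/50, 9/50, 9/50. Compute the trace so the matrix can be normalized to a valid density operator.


tr(M) = sum of eigenvalues
= 7/50 + 8/50 + 9/50 + 9/50 + 9/50
= 42/50
= 0.8400

0.8400


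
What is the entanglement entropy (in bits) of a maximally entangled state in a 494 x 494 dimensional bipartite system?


For a maximally entangled state in d x d:
S = log2(d) = log2(494)
= 8.9484

8.9484


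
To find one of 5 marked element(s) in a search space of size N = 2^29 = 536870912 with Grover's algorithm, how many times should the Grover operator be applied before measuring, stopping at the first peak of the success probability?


After j Grover iterations the success probability is P(j) = sin^2((2j+1)*theta), where sin(theta) = sqrt(k/N).
N = 2^29 = 536870912, k = 5
sin(theta) = sqrt(k/N) = 9.650505555e-05
theta = arcsin(sqrt(k/N)) = 9.65050557e-05 rad
P(j) reaches its first maximum when (2j+1)*theta is as close as possible to pi/2, i.e. j = round(pi/(4*theta) - 1/2).
pi/(4*theta) - 1/2 = 8137.9147
(For comparison, the common estimate pi/4 * sqrt(N/k) = 8138.4147; the exact maximiser is used here.)
Optimal iterations = 8138

8138


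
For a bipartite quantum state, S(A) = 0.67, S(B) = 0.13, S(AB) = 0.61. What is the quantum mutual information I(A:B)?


I(A:B) = S(A) + S(B) - S(AB)
= 0.67 + 0.13 - 0.61
= 0.1900

0.1900


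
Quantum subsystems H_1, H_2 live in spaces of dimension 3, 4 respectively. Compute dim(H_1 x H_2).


dim(H_1 x H_2) = 3 * 4
= 12

12


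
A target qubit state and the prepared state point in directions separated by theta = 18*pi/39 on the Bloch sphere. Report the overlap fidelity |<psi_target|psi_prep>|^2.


For states separated by angle theta on Bloch sphere:
F = cos^2(theta/2)
theta = 18*pi/39 = 1.4500
theta/2 = 0.7250
cos(theta/2) = 0.7485
F = 0.5603

0.5603


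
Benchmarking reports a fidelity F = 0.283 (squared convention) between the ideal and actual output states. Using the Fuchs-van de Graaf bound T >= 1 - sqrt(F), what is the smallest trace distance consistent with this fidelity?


Fuchs-van de Graaf (squared-fidelity convention): 1 - sqrt(F) <= T <= sqrt(1 - F).
Lower bound: T >= 1 - sqrt(F)
sqrt(F) = sqrt(0.283) = 0.5320
T >= 1 - 0.5320
T >= 0.4680

0.4680


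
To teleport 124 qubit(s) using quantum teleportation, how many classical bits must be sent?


Quantum teleportation requires 2 classical bits per qubit teleported.
124 qubit(s) -> 2 * 124 = 248 classical bits

248


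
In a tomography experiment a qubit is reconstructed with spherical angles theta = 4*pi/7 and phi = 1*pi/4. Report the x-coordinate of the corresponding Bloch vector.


theta = 1.7952, phi = 0.7854
r_x = sin(theta)*cos(phi) = 0.9749 * 0.7071
r_x = 0.6894

0.6894


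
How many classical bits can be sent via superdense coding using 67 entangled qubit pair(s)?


Superdense coding allows 2 classical bits per shared entangled pair.
67 pair(s) -> 2 * 67 = 134 classical bits

134


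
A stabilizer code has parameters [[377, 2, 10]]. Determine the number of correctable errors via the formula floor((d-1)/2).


Code parameters: [[377, 2, 10]], distance d = 10.
Number of correctable errors = floor((d-1)/2)
= floor((10 - 1)/2)
= floor(9/2)
= 4

4


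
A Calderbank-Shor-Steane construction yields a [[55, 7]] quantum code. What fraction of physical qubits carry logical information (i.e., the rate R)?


Code rate R = k/n
= 7/55
= 0.1273

0.1273


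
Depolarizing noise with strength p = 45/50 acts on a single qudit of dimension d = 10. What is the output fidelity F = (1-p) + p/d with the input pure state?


F = (1-p) + p/d
= (1 - 0.9000) + 0.9000/10
= 0.1000 + 0.0900
= 0.1900

0.1900


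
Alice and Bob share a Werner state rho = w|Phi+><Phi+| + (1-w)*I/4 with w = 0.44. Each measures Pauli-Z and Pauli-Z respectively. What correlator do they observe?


|Phi+> = (|00> + |11>)/sqrt(2)
For the pure Bell state, <Z_A Z_B> = +1 (Bell-state Pauli correlator).
The maximally-mixed part I/4 has tr(I/4 * P tensor P) = 0 for any traceless Pauli P.
So <Z_A Z_B>_rho = w * (+1) + (1 - w) * 0
= 0.44 * (+1)
= 0.4400

0.4400


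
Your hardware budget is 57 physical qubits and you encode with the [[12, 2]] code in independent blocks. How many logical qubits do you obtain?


Each code block uses 12 physical qubits for 2 logical qubit(s).
Number of complete blocks = floor(57 / 12) = 4
Logical qubits = 4 * 2
= 8

8


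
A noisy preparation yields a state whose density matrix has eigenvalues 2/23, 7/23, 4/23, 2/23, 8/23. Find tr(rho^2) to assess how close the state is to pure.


tr(rho^2) = sum of eigenvalues squared
= (2/23)^2 + (7/23)^2 + (4/23)^2 + (2/23)^2 + (8/23)^2
= (4 + 49 + 16 + 4 + 64) / 529
= 137/529
= 0.2590

0.2590


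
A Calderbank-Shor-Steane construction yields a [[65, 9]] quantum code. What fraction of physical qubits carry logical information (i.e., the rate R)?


Code rate R = k/n
= 9/65
= 0.1385

0.1385


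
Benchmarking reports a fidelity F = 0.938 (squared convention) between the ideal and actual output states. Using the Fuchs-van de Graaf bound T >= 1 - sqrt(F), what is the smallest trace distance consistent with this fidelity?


Fuchs-van de Graaf (squared-fidelity convention): 1 - sqrt(F) <= T <= sqrt(1 - F).
Lower bound: T >= 1 - sqrt(F)
sqrt(F) = sqrt(0.938) = 0.9685
T >= 1 - 0.9685
T >= 0.0315

0.0315


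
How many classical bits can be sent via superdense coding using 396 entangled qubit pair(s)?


Superdense coding allows 2 classical bits per shared entangled pair.
396 pair(s) -> 2 * 396 = 792 classical bits

792


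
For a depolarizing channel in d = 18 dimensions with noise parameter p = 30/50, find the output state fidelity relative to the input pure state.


F = (1-p) + p/d
= (1 - 0.6000) + 0.6000/18
= 0.4000 + 0.0333
= 0.4333

0.4333


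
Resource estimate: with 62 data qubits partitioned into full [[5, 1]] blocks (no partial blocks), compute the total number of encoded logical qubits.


Each code block uses 5 physical qubits for 1 logical qubit(s).
Number of complete blocks = floor(62 / 5) = 12
Logical qubits = 12 * 1
= 12

12


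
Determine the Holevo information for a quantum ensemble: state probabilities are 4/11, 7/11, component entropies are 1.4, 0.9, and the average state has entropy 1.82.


chi = S(rho) - sum_i p_i * S(rho_i)
Weighted entropy = 4/11 * 1.4 + 7/11 * 0.9
= 1.0818
chi = 1.82 - 1.0818
= 0.7382

0.7382


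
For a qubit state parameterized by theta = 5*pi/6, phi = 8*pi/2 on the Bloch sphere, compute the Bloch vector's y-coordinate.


theta = 2.6180, phi = 12.5664
r_y = sin(theta)*sin(phi) = 0.5000 * 0.0000
r_y = 0.0000

0.0000


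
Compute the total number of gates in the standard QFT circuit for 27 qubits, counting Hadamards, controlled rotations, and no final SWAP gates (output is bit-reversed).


Hadamard gates: 27
Controlled rotations: n*(n-1)/2 = 27*26/2 = 351
SWAP gates: 0 (omitted)
Total = 27 + 351
= 378

378


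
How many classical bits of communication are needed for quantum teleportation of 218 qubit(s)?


Quantum teleportation requires 2 classical bits per qubit teleported.
218 qubit(s) -> 2 * 218 = 436 classical bits

436


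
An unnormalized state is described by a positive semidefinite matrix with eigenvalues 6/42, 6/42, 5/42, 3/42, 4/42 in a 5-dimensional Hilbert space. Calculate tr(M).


tr(M) = sum of eigenvalues
= 6/42 + 6/42 + 5/42 + 3/42 + 4/42
= 24/42
= 0.5714

0.5714


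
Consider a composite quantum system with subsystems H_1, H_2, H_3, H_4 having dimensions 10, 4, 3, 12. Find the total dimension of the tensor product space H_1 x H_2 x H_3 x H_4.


dim(H_1 x H_2 x H_3 x H_4) = 10 * 4 * 3 * 12
= 40 * 3 * 12
= 120 * 12
= 1440

1440


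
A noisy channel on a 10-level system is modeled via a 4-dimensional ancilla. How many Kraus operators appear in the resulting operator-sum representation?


Tracing out the environment in an orthonormal basis {|i>_E} gives Kraus operators K_i = <i|_E U |0>_E.
Number of Kraus operators = dim(H_env) = d_env
= 4

4


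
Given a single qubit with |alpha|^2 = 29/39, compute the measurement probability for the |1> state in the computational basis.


|alpha|^2 = 29/39 = 0.7436
|beta|^2 = 1 - 29/39 = 10/39 = 0.2564
P(|1>) = |beta|^2 = 0.2564

0.2564


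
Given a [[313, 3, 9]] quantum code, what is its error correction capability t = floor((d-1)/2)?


Code parameters: [[313, 3, 9]], distance d = 9.
Number of correctable errors = floor((d-1)/2)
= floor((9 - 1)/2)
= floor(8/2)
= 4

4


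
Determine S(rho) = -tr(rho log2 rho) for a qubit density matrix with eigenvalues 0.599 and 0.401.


S = -p*log2(p) - (1-p)*log2(1-p)
p = 0.5990, 1-p = 0.4010
= -0.5990 * log2(0.5990) - 0.4010 * log2(0.4010)
= -(-0.4429) - (-0.5286)
= 0.9715

0.9715


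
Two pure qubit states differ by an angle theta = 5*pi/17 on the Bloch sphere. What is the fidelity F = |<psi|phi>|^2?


For states separated by angle theta on Bloch sphere:
F = cos^2(theta/2)
theta = 5*pi/17 = 0.9240
theta/2 = 0.4620
cos(theta/2) = 0.8952
F = 0.8013

0.8013


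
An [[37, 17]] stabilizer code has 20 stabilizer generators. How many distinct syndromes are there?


Each stabilizer generator gives a binary (+1 or -1) measurement outcome.
With 20 independent generators:
Total syndromes = 2^20
= 1048576

1048576


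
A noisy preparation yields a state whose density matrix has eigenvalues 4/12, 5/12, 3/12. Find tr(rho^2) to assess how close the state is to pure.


tr(rho^2) = sum of eigenvalues squared
= (4/12)^2 + (5/12)^2 + (3/12)^2
= (16 + 25 + 9) / 144
= 50/144
= 0.3472

0.3472


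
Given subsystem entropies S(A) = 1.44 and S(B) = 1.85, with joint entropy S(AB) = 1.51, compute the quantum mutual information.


I(A:B) = S(A) + S(B) - S(AB)
= 1.44 + 1.85 - 1.51
= 1.7800

1.7800


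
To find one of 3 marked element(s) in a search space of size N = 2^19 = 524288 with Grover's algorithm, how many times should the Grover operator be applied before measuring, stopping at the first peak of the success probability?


After j Grover iterations the success probability is P(j) = sin^2((2j+1)*theta), where sin(theta) = sqrt(k/N).
N = 2^19 = 524288, k = 3
sin(theta) = sqrt(k/N) = 0.002392079827
theta = arcsin(sqrt(k/N)) = 0.002392082108 rad
P(j) reaches its first maximum when (2j+1)*theta is as close as possible to pi/2, i.e. j = round(pi/(4*theta) - 1/2).
pi/(4*theta) - 1/2 = 327.8324
(For comparison, the common estimate pi/4 * sqrt(N/k) = 328.3328; the exact maximiser is used here.)
Optimal iterations = 328

328


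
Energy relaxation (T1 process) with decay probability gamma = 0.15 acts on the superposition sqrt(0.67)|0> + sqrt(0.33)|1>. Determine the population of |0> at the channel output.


For amplitude damping with parameter gamma on state sqrt(a)|0> + sqrt(b)|1>:
alpha^2 = 0.67, beta^2 = 0.33
P(|0>) = alpha^2 + gamma * beta^2
= 0.67 + 0.15 * 0.33
= 0.67 + 0.0495
= 0.7195

0.7195


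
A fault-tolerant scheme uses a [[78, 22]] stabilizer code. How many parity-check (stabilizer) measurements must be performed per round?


For an [[n,k]] stabilizer code:
Number of stabilizer generators = n - k
= 78 - 22
= 56

56


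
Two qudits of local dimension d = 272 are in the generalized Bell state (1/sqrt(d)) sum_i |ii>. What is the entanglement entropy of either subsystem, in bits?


For a maximally entangled state in d x d:
S = log2(d) = log2(272)
= 8.0875

8.0875


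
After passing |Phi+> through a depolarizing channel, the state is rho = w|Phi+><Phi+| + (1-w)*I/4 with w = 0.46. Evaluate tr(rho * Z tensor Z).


|Phi+> = (|00> + |11>)/sqrt(2)
For the pure Bell state, <Z_A Z_B> = +1 (Bell-state Pauli correlator).
The maximally-mixed part I/4 has tr(I/4 * P tensor P) = 0 for any traceless Pauli P.
So <Z_A Z_B>_rho = w * (+1) + (1 - w) * 0
= 0.46 * (+1)
= 0.4600

0.4600


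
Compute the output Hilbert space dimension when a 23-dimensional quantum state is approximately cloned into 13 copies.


Output space = H^(tensor 13) where dim(H) = 23
dim = 23^13
= 529 (after 2 factors)
= 12167 (after 3 factors)
= 279841 (after 4 factors)
= 6436343 (after 5 factors)
= 148035889 (after 6 factors)
= 3404825447 (after 7 factors)
= 78310985281 (after 8 factors)
= 1801152661463 (after 9 factors)
= 41426511213649 (after 10 factors)
= 952809757913927 (after 11 factors)
= 21914624432020321 (after 12 factors)
= 504036361936467383 (after 13 factors)
= 504036361936467383

504036361936467383


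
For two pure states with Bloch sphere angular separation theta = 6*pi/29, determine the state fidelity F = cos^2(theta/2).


For states separated by angle theta on Bloch sphere:
F = cos^2(theta/2)
theta = 6*pi/29 = 0.6500
theta/2 = 0.3250
cos(theta/2) = 0.9477
F = 0.8980

0.8980


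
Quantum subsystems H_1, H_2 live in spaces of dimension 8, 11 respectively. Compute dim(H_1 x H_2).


dim(H_1 x H_2) = 8 * 11
= 88

88


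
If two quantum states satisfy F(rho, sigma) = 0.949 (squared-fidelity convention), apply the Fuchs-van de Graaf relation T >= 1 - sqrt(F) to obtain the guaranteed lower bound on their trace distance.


Fuchs-van de Graaf (squared-fidelity convention): 1 - sqrt(F) <= T <= sqrt(1 - F).
Lower bound: T >= 1 - sqrt(F)
sqrt(F) = sqrt(0.949) = 0.9742
T >= 1 - 0.9742
T >= 0.0258

0.0258


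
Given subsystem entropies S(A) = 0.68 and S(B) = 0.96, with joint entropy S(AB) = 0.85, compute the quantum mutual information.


I(A:B) = S(A) + S(B) - S(AB)
= 0.68 + 0.96 - 0.85
= 0.7900

0.7900


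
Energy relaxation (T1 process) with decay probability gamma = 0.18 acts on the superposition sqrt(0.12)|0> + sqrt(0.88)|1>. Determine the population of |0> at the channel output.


For amplitude damping with parameter gamma on state sqrt(a)|0> + sqrt(b)|1>:
alpha^2 = 0.12, beta^2 = 0.88
P(|0>) = alpha^2 + gamma * beta^2
= 0.12 + 0.18 * 0.88
= 0.12 + 0.1584
= 0.2784

0.2784


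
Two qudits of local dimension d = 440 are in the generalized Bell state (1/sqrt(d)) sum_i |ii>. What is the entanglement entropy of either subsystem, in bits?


For a maximally entangled state in d x d:
S = log2(d) = log2(440)
= 8.7814

8.7814


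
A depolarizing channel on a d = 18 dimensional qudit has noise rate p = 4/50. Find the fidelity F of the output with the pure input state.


F = (1-p) + p/d
= (1 - 0.0800) + 0.0800/18
= 0.9200 + 0.0044
= 0.9244

0.9244


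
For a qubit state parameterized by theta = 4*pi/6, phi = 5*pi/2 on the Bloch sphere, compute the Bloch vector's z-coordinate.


theta = 2.0944, phi = 7.8540
r_z = cos(theta) = -0.5000

-0.5000


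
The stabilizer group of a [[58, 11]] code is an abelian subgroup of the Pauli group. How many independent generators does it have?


For an [[n,k]] stabilizer code:
Number of stabilizer generators = n - k
= 58 - 11
= 47

47


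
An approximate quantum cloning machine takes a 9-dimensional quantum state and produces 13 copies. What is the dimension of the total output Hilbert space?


Output space = H^(tensor 13) where dim(H) = 9
dim = 9^13
= 81 (after 2 factors)
= 729 (after 3 factors)
= 6561 (after 4 factors)
= 59049 (after 5 factors)
= 531441 (after 6 factors)
= 4782969 (after 7 factors)
= 43046721 (after 8 factors)
= 387420489 (after 9 factors)
= 3486784401 (after 10 factors)
= 31381059609 (after 11 factors)
= 282429536481 (after 12 factors)
= 2541865828329 (after 13 factors)
= 2541865828329

2541865828329


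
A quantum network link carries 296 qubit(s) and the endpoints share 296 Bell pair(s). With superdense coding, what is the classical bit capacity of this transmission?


Superdense coding allows 2 classical bits per shared entangled pair.
296 pair(s) -> 2 * 296 = 592 classical bits

592


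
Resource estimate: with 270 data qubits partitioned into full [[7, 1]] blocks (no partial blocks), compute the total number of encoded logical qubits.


Each code block uses 7 physical qubits for 1 logical qubit(s).
Number of complete blocks = floor(270 / 7) = 38
Logical qubits = 38 * 1
= 38

38


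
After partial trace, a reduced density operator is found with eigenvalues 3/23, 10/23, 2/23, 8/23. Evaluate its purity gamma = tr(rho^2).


tr(rho^2) = sum of eigenvalues squared
= (3/23)^2 + (10/23)^2 + (2/23)^2 + (8/23)^2
= (9 + 100 + 4 + 64) / 529
= 177/529
= 0.3346

0.3346


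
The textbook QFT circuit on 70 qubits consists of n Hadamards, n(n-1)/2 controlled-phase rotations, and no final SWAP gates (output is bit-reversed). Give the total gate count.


Hadamard gates: 70
Controlled rotations: n*(n-1)/2 = 70*69/2 = 2415
SWAP gates: 0 (omitted)
Total = 70 + 2415
= 2485

2485


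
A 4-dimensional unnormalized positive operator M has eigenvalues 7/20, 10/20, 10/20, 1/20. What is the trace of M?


tr(M) = sum of eigenvalues
= 7/20 + 10/20 + 10/20 + 1/20
= 28/20
= 1.4000

1.4000


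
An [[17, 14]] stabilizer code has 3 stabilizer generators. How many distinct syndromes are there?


Each stabilizer generator gives a binary (+1 or -1) measurement outcome.
With 3 independent generators:
Total syndromes = 2^3
= 8

8


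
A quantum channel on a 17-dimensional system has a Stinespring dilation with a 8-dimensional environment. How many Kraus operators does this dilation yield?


Tracing out the environment in an orthonormal basis {|i>_E} gives Kraus operators K_i = <i|_E U |0>_E.
Number of Kraus operators = dim(H_env) = d_env
= 8

8


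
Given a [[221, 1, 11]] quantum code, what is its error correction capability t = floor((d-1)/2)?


Code parameters: [[221, 1, 11]], distance d = 11.
Number of correctable errors = floor((d-1)/2)
= floor((11 - 1)/2)
= floor(10/2)
= 5

5


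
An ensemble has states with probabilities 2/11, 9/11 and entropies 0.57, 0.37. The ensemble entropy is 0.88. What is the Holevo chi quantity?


chi = S(rho) - sum_i p_i * S(rho_i)
Weighted entropy = 2/11 * 0.57 + 9/11 * 0.37
= 0.4064
chi = 0.88 - 0.4064
= 0.4736

0.4736


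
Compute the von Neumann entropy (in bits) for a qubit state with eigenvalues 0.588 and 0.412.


S = -p*log2(p) - (1-p)*log2(1-p)
p = 0.5880, 1-p = 0.4120
= -0.5880 * log2(0.5880) - 0.4120 * log2(0.4120)
= -(-0.4505) - (-0.5271)
= 0.9775

0.9775


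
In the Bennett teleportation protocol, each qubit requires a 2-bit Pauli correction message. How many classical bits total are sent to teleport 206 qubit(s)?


Quantum teleportation requires 2 classical bits per qubit teleported.
206 qubit(s) -> 2 * 206 = 412 classical bits

412


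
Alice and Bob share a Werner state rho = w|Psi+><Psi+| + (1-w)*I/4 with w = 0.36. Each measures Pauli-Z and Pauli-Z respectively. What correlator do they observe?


|Psi+> = (|01> + |10>)/sqrt(2)
For the pure Bell state, <Z_A Z_B> = -1 (Bell-state Pauli correlator).
The maximally-mixed part I/4 has tr(I/4 * P tensor P) = 0 for any traceless Pauli P.
So <Z_A Z_B>_rho = w * (-1) + (1 - w) * 0
= 0.36 * (-1)
= -0.3600

-0.3600


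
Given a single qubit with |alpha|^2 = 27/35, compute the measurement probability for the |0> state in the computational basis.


|alpha|^2 = 27/35 = 0.7714
|beta|^2 = 1 - 27/35 = 8/35 = 0.2286
P(|0>) = |alpha|^2 = 0.7714

0.7714


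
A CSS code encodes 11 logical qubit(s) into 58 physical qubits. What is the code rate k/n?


Code rate R = k/n
= 11/58
= 0.1897

0.1897


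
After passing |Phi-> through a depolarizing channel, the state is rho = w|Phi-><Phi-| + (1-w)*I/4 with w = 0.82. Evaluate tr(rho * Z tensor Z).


|Phi-> = (|00> - |11>)/sqrt(2)
For the pure Bell state, <Z_A Z_B> = +1 (Bell-state Pauli correlator).
The maximally-mixed part I/4 has tr(I/4 * P tensor P) = 0 for any traceless Pauli P.
So <Z_A Z_B>_rho = w * (+1) + (1 - w) * 0
= 0.82 * (+1)
= 0.8200

0.8200


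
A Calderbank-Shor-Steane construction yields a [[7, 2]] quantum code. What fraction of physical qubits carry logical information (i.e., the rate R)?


Code rate R = k/n
= 2/7
= 0.2857

0.2857


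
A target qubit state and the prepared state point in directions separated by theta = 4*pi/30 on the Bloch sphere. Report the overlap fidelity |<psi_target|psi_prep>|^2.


For states separated by angle theta on Bloch sphere:
F = cos^2(theta/2)
theta = 4*pi/30 = 0.4189
theta/2 = 0.2094
cos(theta/2) = 0.9781
F = 0.9568

0.9568


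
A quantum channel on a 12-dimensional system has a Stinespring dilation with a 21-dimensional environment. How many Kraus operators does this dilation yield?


Tracing out the environment in an orthonormal basis {|i>_E} gives Kraus operators K_i = <i|_E U |0>_E.
Number of Kraus operators = dim(H_env) = d_env
= 21

21


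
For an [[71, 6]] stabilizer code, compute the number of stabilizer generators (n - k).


For an [[n,k]] stabilizer code:
Number of stabilizer generators = n - k
= 71 - 6
= 65

65


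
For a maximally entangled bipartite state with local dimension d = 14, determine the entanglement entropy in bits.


For a maximally entangled state in d x d:
S = log2(d) = log2(14)
= 3.8074

3.8074


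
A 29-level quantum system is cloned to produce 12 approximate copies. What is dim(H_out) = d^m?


Output space = H^(tensor 12) where dim(H) = 29
dim = 29^12
= 841 (after 2 factors)
= 24389 (after 3 factors)
= 707281 (after 4 factors)
= 20511149 (after 5 factors)
= 594823321 (after 6 factors)
= 17249876309 (after 7 factors)
= 500246412961 (after 8 factors)
= 14507145975869 (after 9 factors)
= 420707233300201 (after 10 factors)
= 12200509765705829 (after 11 factors)
= 353814783205469041 (after 12 factors)
= 353814783205469041

353814783205469041


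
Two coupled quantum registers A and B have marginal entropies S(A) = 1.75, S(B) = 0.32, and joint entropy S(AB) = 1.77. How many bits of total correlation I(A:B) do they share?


I(A:B) = S(A) + S(B) - S(AB)
= 1.75 + 0.32 - 1.77
= 0.3000

0.3000


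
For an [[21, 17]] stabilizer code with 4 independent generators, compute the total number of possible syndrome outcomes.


Each stabilizer generator gives a binary (+1 or -1) measurement outcome.
With 4 independent generators:
Total syndromes = 2^4
= 16

16


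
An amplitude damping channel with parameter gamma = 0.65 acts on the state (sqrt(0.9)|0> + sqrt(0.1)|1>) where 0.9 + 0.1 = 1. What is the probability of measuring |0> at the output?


For amplitude damping with parameter gamma on state sqrt(a)|0> + sqrt(b)|1>:
alpha^2 = 0.9, beta^2 = 0.1
P(|0>) = alpha^2 + gamma * beta^2
= 0.9 + 0.65 * 0.1
= 0.9 + 0.0650
= 0.9650

0.9650


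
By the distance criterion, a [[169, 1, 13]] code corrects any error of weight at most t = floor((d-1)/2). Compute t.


Code parameters: [[169, 1, 13]], distance d = 13.
Number of correctable errors = floor((d-1)/2)
= floor((13 - 1)/2)
= floor(12/2)
= 6

6


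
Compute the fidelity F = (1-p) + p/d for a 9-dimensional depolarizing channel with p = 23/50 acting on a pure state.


F = (1-p) + p/d
= (1 - 0.4600) + 0.4600/9
= 0.5400 + 0.0511
= 0.5911

0.5911


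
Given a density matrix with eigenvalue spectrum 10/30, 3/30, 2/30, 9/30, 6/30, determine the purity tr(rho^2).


tr(rho^2) = sum of eigenvalues squared
= (10/30)^2 + (3/30)^2 + (2/30)^2 + (9/30)^2 + (6/30)^2
= (100 + 9 + 4 + 81 + 36) / 900
= 230/900
= 0.2556

0.2556


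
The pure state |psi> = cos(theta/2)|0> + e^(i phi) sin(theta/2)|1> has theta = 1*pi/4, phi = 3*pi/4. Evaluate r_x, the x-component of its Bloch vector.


theta = 0.7854, phi = 2.3562
r_x = sin(theta)*cos(phi) = 0.7071 * -0.7071
r_x = -0.5000

-0.5000


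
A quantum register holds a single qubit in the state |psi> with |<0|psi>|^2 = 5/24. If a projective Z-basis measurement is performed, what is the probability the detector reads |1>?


|alpha|^2 = 5/24 = 0.2083
|beta|^2 = 1 - 5/24 = 19/24 = 0.7917
P(|1>) = |beta|^2 = 0.7917

0.7917


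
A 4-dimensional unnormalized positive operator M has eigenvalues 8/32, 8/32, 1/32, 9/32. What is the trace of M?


tr(M) = sum of eigenvalues
= 8/32 + 8/32 + 1/32 + 9/32
= 26/32
= 0.8125

0.8125


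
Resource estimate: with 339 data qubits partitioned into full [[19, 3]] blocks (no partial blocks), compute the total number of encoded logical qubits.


Each code block uses 19 physical qubits for 3 logical qubit(s).
Number of complete blocks = floor(339 / 19) = 17
Logical qubits = 17 * 3
= 51

51


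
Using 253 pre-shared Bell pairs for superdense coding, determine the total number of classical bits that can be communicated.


Superdense coding allows 2 classical bits per shared entangled pair.
253 pair(s) -> 2 * 253 = 506 classical bits

506


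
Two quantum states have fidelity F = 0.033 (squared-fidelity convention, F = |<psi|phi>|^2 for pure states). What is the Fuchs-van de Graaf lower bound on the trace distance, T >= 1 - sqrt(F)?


Fuchs-van de Graaf (squared-fidelity convention): 1 - sqrt(F) <= T <= sqrt(1 - F).
Lower bound: T >= 1 - sqrt(F)
sqrt(F) = sqrt(0.033) = 0.1817
T >= 1 - 0.1817
T >= 0.8183

0.8183


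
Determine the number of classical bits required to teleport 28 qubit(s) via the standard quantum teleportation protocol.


Quantum teleportation requires 2 classical bits per qubit teleported.
28 qubit(s) -> 2 * 28 = 56 classical bits

56


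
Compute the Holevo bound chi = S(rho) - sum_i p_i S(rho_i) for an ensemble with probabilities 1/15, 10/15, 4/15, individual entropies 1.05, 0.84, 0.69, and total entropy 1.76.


chi = S(rho) - sum_i p_i * S(rho_i)
Weighted entropy = 1/15 * 1.05 + 10/15 * 0.84 + 4/15 * 0.69
= 0.8140
chi = 1.76 - 0.8140
= 0.9460

0.9460


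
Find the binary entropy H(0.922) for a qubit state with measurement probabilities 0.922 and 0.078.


S = -p*log2(p) - (1-p)*log2(1-p)
p = 0.9220, 1-p = 0.0780
= -0.9220 * log2(0.9220) - 0.0780 * log2(0.0780)
= -(-0.1080) - (-0.2871)
= 0.3951

0.3951


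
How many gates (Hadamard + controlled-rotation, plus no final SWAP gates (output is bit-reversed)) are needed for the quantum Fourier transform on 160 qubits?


Hadamard gates: 160
Controlled rotations: n*(n-1)/2 = 160*159/2 = 12720
SWAP gates: 0 (omitted)
Total = 160 + 12720
= 12880

12880


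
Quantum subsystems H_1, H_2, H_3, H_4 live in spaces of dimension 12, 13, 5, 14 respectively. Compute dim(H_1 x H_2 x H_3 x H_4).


dim(H_1 x H_2 x H_3 x H_4) = 12 * 13 * 5 * 14
= 156 * 5 * 14
= 780 * 14
= 10920

10920


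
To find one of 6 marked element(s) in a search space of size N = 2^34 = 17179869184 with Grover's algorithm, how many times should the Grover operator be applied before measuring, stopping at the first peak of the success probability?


After j Grover iterations the success probability is P(j) = sin^2((2j+1)*theta), where sin(theta) = sqrt(k/N).
N = 2^34 = 17179869184, k = 6
sin(theta) = sqrt(k/N) = 1.868812365e-05
theta = arcsin(sqrt(k/N)) = 1.868812365e-05 rad
P(j) reaches its first maximum when (2j+1)*theta is as close as possible to pi/2, i.e. j = round(pi/(4*theta) - 1/2).
pi/(4*theta) - 1/2 = 42026.0928
(For comparison, the common estimate pi/4 * sqrt(N/k) = 42026.5928; the exact maximiser is used here.)
Optimal iterations = 42026

42026


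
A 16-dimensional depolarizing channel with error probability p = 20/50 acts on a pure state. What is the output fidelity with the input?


F = (1-p) + p/d
= (1 - 0.4000) + 0.4000/16
= 0.6000 + 0.0250
= 0.6250

0.6250


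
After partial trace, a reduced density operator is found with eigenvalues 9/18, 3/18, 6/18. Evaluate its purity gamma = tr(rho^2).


tr(rho^2) = sum of eigenvalues squared
= (9/18)^2 + (3/18)^2 + (6/18)^2
= (81 + 9 + 36) / 324
= 126/324
= 0.3889

0.3889


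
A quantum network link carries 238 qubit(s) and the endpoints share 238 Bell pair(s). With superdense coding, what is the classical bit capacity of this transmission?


Superdense coding allows 2 classical bits per shared entangled pair.
238 pair(s) -> 2 * 238 = 476 classical bits

476


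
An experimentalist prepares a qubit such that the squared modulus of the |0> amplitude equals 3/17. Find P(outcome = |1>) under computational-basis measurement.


|alpha|^2 = 3/17 = 0.1765
|beta|^2 = 1 - 3/17 = 14/17 = 0.8235
P(|1>) = |beta|^2 = 0.8235

0.8235


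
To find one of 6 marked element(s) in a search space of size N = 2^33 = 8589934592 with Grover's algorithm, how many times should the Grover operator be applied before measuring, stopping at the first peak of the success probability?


After j Grover iterations the success probability is P(j) = sin^2((2j+1)*theta), where sin(theta) = sqrt(k/N).
N = 2^33 = 8589934592, k = 6
sin(theta) = sqrt(k/N) = 2.642899792e-05
theta = arcsin(sqrt(k/N)) = 2.642899792e-05 rad
P(j) reaches its first maximum when (2j+1)*theta is as close as possible to pi/2, i.e. j = round(pi/(4*theta) - 1/2).
pi/(4*theta) - 1/2 = 29716.7888
(For comparison, the common estimate pi/4 * sqrt(N/k) = 29717.2888; the exact maximiser is used here.)
Optimal iterations = 29717

29717


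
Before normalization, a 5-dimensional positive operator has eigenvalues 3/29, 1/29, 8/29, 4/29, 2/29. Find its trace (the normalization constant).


tr(M) = sum of eigenvalues
= 3/29 + 1/29 + 8/29 + 4/29 + 2/29
= 18/29
= 0.6207

0.6207


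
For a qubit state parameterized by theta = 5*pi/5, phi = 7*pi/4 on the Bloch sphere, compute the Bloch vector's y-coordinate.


theta = 3.1416, phi = 5.4978
r_y = sin(theta)*sin(phi) = 0.0000 * -0.7071
r_y = 0.0000

0.0000


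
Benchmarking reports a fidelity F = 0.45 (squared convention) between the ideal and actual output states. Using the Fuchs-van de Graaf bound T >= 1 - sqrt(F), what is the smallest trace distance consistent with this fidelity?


Fuchs-van de Graaf (squared-fidelity convention): 1 - sqrt(F) <= T <= sqrt(1 - F).
Lower bound: T >= 1 - sqrt(F)
sqrt(F) = sqrt(0.45) = 0.6708
T >= 1 - 0.6708
T >= 0.3292

0.3292


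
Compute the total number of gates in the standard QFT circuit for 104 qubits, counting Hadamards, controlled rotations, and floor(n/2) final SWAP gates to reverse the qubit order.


Hadamard gates: 104
Controlled rotations: n*(n-1)/2 = 104*103/2 = 5356
SWAP gates: floor(n/2) = floor(104/2) = 52
Total = 104 + 5356 + 52
= 5512

5512


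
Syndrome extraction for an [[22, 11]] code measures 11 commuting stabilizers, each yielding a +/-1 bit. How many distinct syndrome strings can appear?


Each stabilizer generator gives a binary (+1 or -1) measurement outcome.
With 11 independent generators:
Total syndromes = 2^11
= 2048

2048


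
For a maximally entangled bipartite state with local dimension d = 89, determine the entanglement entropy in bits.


For a maximally entangled state in d x d:
S = log2(d) = log2(89)
= 6.4757

6.4757


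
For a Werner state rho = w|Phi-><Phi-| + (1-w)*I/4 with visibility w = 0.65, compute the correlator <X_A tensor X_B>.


|Phi-> = (|00> - |11>)/sqrt(2)
For the pure Bell state, <X_A X_B> = -1 (Bell-state Pauli correlator).
The maximally-mixed part I/4 has tr(I/4 * P tensor P) = 0 for any traceless Pauli P.
So <X_A X_B>_rho = w * (-1) + (1 - w) * 0
= 0.65 * (-1)
= -0.6500

-0.6500


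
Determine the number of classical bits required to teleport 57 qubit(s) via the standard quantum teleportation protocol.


Quantum teleportation requires 2 classical bits per qubit teleported.
57 qubit(s) -> 2 * 57 = 114 classical bits

114


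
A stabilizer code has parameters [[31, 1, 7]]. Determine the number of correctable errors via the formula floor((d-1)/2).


Code parameters: [[31, 1, 7]], distance d = 7.
Number of correctable errors = floor((d-1)/2)
= floor((7 - 1)/2)
= floor(6/2)
= 3

3


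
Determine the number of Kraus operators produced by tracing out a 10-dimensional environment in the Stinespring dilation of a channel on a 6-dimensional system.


Tracing out the environment in an orthonormal basis {|i>_E} gives Kraus operators K_i = <i|_E U |0>_E.
Number of Kraus operators = dim(H_env) = d_env
= 10

10
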